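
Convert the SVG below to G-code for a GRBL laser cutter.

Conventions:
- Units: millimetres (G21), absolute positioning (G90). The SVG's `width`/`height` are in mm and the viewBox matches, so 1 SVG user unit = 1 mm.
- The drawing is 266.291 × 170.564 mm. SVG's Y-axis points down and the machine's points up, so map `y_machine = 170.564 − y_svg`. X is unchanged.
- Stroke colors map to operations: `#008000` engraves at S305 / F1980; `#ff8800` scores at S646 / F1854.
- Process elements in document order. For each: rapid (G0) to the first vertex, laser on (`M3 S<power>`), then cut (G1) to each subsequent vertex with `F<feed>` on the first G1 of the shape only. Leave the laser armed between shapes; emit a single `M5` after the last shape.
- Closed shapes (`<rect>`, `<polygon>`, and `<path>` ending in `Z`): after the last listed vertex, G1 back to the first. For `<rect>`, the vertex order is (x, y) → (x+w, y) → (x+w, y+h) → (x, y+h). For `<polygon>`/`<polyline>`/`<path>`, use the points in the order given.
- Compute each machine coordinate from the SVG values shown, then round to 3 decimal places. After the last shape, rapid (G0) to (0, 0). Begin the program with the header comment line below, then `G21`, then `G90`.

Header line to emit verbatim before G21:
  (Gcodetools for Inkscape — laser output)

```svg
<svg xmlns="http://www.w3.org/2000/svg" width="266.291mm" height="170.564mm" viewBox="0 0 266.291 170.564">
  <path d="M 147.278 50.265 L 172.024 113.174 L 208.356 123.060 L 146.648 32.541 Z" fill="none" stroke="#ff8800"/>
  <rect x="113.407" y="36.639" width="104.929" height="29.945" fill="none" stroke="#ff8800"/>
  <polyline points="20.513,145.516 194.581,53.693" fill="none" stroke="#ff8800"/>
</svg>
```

(Gcodetools for Inkscape — laser output)
G21
G90
G0 X147.278 Y120.299
M3 S646
G1 X172.024 Y57.390 F1854
G1 X208.356 Y47.504
G1 X146.648 Y138.023
G1 X147.278 Y120.299
G0 X113.407 Y133.925
M3 S646
G1 X218.336 Y133.925 F1854
G1 X218.336 Y103.980
G1 X113.407 Y103.980
G1 X113.407 Y133.925
G0 X20.513 Y25.048
M3 S646
G1 X194.581 Y116.871 F1854
M5
G0 X0.000 Y0.000

viewBox `0 0 266.291 170.564` with mm width/height → 1 unit = 1 mm. Flip: y_m = 170.564 − y_svg.

**Shape 1** — `<path>` closed polygon, stroke `#ff8800` → score (S646, F1854). Machine vertices: (147.278,120.299) → (172.024,57.390) → (208.356,47.504) → (146.648,138.023) → (147.278,120.299). Closed: final G1 returns to the first vertex.

**Shape 2** — `<rect>` rectangle, stroke `#ff8800` → score (S646, F1854). Machine vertices: (113.407,133.925) → (218.336,133.925) → (218.336,103.980) → (113.407,103.980) → (113.407,133.925). Closed: final G1 returns to the first vertex.

**Shape 3** — `<polyline>` line segment, stroke `#ff8800` → score (S646, F1854). Machine vertices: (20.513,25.048) → (194.581,116.871). Open path.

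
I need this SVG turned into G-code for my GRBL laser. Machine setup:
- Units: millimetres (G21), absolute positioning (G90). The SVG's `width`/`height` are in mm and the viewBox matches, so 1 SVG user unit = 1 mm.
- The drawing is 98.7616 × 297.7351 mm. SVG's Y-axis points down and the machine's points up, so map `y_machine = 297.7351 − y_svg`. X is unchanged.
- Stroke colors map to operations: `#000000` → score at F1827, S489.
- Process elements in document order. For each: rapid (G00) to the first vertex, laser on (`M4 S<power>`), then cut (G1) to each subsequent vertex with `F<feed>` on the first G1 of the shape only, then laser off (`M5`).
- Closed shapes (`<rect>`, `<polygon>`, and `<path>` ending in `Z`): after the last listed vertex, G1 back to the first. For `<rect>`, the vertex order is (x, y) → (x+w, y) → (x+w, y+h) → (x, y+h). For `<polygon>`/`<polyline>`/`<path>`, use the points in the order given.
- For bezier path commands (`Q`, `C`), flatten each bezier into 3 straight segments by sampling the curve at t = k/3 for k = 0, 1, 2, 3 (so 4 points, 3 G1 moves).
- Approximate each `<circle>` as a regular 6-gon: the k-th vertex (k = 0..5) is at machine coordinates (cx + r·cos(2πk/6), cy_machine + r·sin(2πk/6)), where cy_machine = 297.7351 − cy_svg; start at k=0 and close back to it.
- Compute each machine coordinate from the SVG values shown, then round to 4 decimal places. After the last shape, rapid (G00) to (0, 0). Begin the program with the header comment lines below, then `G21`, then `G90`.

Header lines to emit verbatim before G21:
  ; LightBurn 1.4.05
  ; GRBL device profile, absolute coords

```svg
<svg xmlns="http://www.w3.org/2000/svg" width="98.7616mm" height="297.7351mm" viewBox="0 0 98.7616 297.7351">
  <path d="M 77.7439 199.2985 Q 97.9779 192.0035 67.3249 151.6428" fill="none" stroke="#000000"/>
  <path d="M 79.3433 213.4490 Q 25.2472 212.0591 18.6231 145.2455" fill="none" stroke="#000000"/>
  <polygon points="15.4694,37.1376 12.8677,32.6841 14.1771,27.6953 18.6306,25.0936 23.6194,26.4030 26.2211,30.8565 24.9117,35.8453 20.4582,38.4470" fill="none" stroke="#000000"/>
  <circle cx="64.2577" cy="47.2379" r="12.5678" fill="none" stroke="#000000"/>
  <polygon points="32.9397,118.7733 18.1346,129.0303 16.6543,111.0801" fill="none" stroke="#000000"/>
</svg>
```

; LightBurn 1.4.05
; GRBL device profile, absolute coords
G21
G90
G00 X77.7439 Y98.4366
M4 S489
G1 X85.5791 Y106.9739 F1827
G1 X82.1061 Y122.8591
G1 X67.3249 Y146.0923
M5
G00 X79.3433 Y84.2861
M4 S489
G1 X48.5539 Y92.4820 F1827
G1 X28.3138 Y115.2165
G1 X18.6231 Y152.4896
M5
G00 X15.4694 Y260.5975
M4 S489
G1 X12.8677 Y265.0510 F1827
G1 X14.1771 Y270.0398
G1 X18.6306 Y272.6415
G1 X23.6194 Y271.3321
G1 X26.2211 Y266.8786
G1 X24.9117 Y261.8898
G1 X20.4582 Y259.2881
G1 X15.4694 Y260.5975
M5
G00 X76.8255 Y250.4972
M4 S489
G1 X70.5416 Y261.3812 F1827
G1 X57.9738 Y261.3812
G1 X51.6899 Y250.4972
G1 X57.9738 Y239.6132
G1 X70.5416 Y239.6132
G1 X76.8255 Y250.4972
M5
G00 X32.9397 Y178.9618
M4 S489
G1 X18.1346 Y168.7048 F1827
G1 X16.6543 Y186.6550
G1 X32.9397 Y178.9618
M5
G00 X0.0000 Y0.0000

1 u = 1 mm; y_m = 297.7351 − y.

[1] `<path>` quadratic bezier, #000000→score S489 F1827: (77.7439,98.4366) → (85.5791,106.9739) → (82.1061,122.8591) → (67.3249,146.0923)

[2] `<path>` quadratic bezier, #000000→score S489 F1827: (79.3433,84.2861) → (48.5539,92.4820) → (28.3138,115.2165) → (18.6231,152.4896)

[3] `<polygon>` regular polygon, #000000→score S489 F1827: (15.4694,260.5975) → (12.8677,265.0510) → (14.1771,270.0398) → (18.6306,272.6415) → (23.6194,271.3321) → (26.2211,266.8786) → (24.9117,261.8898) → (20.4582,259.2881) → (15.4694,260.5975) (closed)

[4] `<circle>` circle, #000000→score S489 F1827: (76.8255,250.4972) → (70.5416,261.3812) → (57.9738,261.3812) → (51.6899,250.4972) → (57.9738,239.6132) → (70.5416,239.6132) → (76.8255,250.4972) (closed)

[5] `<polygon>` regular polygon, #000000→score S489 F1827: (32.9397,178.9618) → (18.1346,168.7048) → (16.6543,186.6550) → (32.9397,178.9618) (closed)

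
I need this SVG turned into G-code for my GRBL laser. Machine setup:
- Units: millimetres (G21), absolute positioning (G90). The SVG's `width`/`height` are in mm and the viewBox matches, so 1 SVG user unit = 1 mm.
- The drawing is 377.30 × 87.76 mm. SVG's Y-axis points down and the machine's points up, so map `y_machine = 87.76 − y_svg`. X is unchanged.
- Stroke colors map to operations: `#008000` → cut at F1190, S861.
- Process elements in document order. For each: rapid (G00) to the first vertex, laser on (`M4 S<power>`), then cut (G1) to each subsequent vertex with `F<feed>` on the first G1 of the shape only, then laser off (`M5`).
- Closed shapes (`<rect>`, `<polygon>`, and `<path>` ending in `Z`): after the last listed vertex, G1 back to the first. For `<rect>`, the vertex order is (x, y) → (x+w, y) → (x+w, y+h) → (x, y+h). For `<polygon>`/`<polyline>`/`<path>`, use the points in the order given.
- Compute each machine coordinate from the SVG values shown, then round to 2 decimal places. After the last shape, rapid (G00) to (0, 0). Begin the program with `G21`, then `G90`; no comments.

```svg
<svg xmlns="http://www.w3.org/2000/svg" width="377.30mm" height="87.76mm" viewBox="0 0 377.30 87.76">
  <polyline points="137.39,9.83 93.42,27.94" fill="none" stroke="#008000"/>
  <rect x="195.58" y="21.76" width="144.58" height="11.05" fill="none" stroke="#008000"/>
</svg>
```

1 u = 1 mm; y_m = 87.76 − y.

[1] `<polyline>` line segment, #008000→cut S861 F1190: (137.39,77.93) → (93.42,59.82)

[2] `<rect>` rectangle, #008000→cut S861 F1190: (195.58,66.00) → (340.16,66.00) → (340.16,54.95) → (195.58,54.95) → (195.58,66.00) (closed)

G21
G90
G00 X137.39 Y77.93
M4 S861
G1 X93.42 Y59.82 F1190
M5
G00 X195.58 Y66.00
M4 S861
G1 X340.16 Y66.00 F1190
G1 X340.16 Y54.95
G1 X195.58 Y54.95
G1 X195.58 Y66.00
M5
G00 X0.00 Y0.00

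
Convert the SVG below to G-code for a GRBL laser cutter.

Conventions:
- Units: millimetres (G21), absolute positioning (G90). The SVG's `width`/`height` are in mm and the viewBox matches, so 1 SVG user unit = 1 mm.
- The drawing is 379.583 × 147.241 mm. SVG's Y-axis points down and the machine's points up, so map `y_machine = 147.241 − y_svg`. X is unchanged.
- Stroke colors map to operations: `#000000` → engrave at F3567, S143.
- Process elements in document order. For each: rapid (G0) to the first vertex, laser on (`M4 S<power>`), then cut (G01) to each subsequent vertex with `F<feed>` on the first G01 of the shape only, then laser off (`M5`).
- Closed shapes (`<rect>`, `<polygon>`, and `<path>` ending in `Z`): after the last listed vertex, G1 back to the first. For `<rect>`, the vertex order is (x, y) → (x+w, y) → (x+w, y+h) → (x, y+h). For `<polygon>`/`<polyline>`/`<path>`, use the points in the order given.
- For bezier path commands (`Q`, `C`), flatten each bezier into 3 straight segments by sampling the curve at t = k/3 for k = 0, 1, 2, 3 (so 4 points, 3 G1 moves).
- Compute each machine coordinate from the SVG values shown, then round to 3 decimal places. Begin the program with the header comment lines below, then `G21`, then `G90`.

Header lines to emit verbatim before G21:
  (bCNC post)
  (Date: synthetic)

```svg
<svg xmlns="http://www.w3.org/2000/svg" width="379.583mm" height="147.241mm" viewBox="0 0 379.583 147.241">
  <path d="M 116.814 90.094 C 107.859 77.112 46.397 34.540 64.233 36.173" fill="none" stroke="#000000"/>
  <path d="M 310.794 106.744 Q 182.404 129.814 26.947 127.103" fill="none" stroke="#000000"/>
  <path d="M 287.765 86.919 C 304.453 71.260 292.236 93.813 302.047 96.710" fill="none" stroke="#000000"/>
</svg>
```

1 u = 1 mm; y_m = 147.241 − y.

[1] `<path>` cubic bezier, #000000→engrave S143 F3567: (116.814,57.147) → (95.238,77.259) → (67.948,100.699) → (64.233,111.068)

[2] `<path>` quadratic bezier, #000000→engrave S143 F3567: (310.794,40.497) → (222.193,27.982) → (127.578,21.195) → (26.947,20.138)

[3] `<path>` cubic bezier, #000000→engrave S143 F3567: (287.765,60.322) → (296.704,65.387) → (297.692,57.837) → (302.047,50.531)

(bCNC post)
(Date: synthetic)
G21
G90
G0 X116.814 Y57.147
M4 S143
G01 X95.238 Y77.259 F3567
G01 X67.948 Y100.699
G01 X64.233 Y111.068
M5
G0 X310.794 Y40.497
M4 S143
G01 X222.193 Y27.982 F3567
G01 X127.578 Y21.195
G01 X26.947 Y20.138
M5
G0 X287.765 Y60.322
M4 S143
G01 X296.704 Y65.387 F3567
G01 X297.692 Y57.837
G01 X302.047 Y50.531
M5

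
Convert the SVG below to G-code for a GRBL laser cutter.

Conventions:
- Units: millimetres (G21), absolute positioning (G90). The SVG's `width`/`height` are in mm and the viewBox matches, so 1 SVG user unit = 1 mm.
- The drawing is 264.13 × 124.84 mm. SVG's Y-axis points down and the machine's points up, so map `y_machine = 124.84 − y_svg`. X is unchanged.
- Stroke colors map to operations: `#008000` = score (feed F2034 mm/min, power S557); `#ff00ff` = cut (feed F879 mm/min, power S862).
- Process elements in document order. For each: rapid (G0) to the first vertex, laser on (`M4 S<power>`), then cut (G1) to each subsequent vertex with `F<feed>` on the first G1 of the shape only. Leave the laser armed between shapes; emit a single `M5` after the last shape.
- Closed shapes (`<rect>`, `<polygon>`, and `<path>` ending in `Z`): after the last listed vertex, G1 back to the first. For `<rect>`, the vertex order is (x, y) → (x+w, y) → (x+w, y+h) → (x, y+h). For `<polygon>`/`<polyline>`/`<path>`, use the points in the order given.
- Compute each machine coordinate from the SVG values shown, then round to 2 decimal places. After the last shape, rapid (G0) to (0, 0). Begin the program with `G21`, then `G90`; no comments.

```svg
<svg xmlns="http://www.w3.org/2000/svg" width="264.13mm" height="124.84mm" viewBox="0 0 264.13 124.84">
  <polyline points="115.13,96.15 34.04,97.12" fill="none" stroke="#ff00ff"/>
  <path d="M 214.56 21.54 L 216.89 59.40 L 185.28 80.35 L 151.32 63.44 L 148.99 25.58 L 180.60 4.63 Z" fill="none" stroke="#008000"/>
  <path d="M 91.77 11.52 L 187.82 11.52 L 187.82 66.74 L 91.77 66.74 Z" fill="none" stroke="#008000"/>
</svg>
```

1 u = 1 mm; y_m = 124.84 − y.

[1] `<polyline>` line segment, #ff00ff→cut S862 F879: (115.13,28.69) → (34.04,27.72)

[2] `<path>` regular polygon, #008000→score S557 F2034: (214.56,103.30) → (216.89,65.44) → (185.28,44.49) → (151.32,61.40) → (148.99,99.26) → (180.60,120.21) → (214.56,103.30) (closed)

[3] `<path>` rectangle, #008000→score S557 F2034: (91.77,113.32) → (187.82,113.32) → (187.82,58.10) → (91.77,58.10) → (91.77,113.32) (closed)

G21
G90
G0 X115.13 Y28.69
M4 S862
G1 X34.04 Y27.72 F879
G0 X214.56 Y103.30
M4 S557
G1 X216.89 Y65.44 F2034
G1 X185.28 Y44.49
G1 X151.32 Y61.40
G1 X148.99 Y99.26
G1 X180.60 Y120.21
G1 X214.56 Y103.30
G0 X91.77 Y113.32
M4 S557
G1 X187.82 Y113.32 F2034
G1 X187.82 Y58.10
G1 X91.77 Y58.10
G1 X91.77 Y113.32
M5
G0 X0.00 Y0.00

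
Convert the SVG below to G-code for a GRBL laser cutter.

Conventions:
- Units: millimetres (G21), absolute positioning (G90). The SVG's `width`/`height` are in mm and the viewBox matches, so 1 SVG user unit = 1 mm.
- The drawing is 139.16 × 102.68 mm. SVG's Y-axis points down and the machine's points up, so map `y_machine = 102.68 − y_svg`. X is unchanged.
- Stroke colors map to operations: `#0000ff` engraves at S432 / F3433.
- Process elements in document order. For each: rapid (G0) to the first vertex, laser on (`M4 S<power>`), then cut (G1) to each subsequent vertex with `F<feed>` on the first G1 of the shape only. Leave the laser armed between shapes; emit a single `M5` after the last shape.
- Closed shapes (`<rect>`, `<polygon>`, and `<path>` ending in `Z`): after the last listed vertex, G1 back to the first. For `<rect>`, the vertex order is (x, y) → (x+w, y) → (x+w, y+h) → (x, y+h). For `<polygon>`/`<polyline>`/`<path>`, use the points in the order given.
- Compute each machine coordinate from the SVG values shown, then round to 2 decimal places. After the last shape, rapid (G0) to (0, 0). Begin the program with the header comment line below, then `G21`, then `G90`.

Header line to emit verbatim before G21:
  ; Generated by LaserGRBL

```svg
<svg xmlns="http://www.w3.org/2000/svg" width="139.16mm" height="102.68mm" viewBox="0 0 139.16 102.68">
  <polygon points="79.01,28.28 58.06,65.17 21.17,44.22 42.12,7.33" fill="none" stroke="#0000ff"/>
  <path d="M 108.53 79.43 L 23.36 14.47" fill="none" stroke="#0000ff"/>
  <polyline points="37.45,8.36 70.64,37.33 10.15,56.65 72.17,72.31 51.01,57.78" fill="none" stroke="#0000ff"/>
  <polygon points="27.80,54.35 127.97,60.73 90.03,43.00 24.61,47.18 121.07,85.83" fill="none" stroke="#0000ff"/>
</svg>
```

; Generated by LaserGRBL
G21
G90
G0 X79.01 Y74.40
M4 S432
G1 X58.06 Y37.51 F3433
G1 X21.17 Y58.46
G1 X42.12 Y95.35
G1 X79.01 Y74.40
G0 X108.53 Y23.25
M4 S432
G1 X23.36 Y88.21 F3433
G0 X37.45 Y94.32
M4 S432
G1 X70.64 Y65.35 F3433
G1 X10.15 Y46.03
G1 X72.17 Y30.37
G1 X51.01 Y44.90
G0 X27.80 Y48.33
M4 S432
G1 X127.97 Y41.95 F3433
G1 X90.03 Y59.68
G1 X24.61 Y55.50
G1 X121.07 Y16.85
G1 X27.80 Y48.33
M5
G0 X0.00 Y0.00

viewBox `0 0 139.16 102.68` with mm width/height → 1 unit = 1 mm. Flip: y_m = 102.68 − y_svg.

**Shape 1** — `<polygon>` regular polygon, stroke `#0000ff` → engrave (S432, F3433). Machine vertices: (79.01,74.40) → (58.06,37.51) → (21.17,58.46) → (42.12,95.35) → (79.01,74.40). Closed: final G1 returns to the first vertex.

**Shape 2** — `<path>` line segment, stroke `#0000ff` → engrave (S432, F3433). Machine vertices: (108.53,23.25) → (23.36,88.21). Open path.

**Shape 3** — `<polyline>` open polyline, stroke `#0000ff` → engrave (S432, F3433). Machine vertices: (37.45,94.32) → (70.64,65.35) → (10.15,46.03) → (72.17,30.37) → (51.01,44.90). Open path.

**Shape 4** — `<polygon>` closed polygon, stroke `#0000ff` → engrave (S432, F3433). Machine vertices: (27.80,48.33) → (127.97,41.95) → (90.03,59.68) → (24.61,55.50) → (121.07,16.85) → (27.80,48.33). Closed: final G1 returns to the first vertex.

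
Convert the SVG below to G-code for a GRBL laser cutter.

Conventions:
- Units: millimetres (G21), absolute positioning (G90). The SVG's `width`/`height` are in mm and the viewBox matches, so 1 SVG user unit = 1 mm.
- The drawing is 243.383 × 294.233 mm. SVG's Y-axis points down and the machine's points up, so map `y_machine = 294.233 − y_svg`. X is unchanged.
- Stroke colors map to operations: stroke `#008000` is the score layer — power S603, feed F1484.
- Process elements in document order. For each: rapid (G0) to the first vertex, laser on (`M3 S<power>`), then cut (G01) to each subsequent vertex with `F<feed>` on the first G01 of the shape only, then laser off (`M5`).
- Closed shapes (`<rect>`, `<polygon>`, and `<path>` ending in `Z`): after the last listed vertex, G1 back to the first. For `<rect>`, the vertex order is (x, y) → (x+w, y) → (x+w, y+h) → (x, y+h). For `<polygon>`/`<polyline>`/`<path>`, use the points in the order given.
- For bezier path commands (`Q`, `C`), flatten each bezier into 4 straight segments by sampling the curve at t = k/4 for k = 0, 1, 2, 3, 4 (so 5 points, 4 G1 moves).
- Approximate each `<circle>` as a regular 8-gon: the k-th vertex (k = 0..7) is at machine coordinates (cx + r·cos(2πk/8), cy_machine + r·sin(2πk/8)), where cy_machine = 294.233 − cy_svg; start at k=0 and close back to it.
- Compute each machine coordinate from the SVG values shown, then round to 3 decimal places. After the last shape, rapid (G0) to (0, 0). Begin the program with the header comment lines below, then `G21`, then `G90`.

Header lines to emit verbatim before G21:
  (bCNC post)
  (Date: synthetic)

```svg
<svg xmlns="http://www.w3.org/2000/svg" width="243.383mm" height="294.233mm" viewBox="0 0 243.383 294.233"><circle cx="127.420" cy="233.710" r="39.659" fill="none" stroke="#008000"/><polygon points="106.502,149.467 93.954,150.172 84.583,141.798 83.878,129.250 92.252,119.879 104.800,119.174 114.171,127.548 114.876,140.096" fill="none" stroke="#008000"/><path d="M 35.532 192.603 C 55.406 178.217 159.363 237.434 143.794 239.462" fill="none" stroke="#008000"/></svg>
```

(bCNC post)
(Date: synthetic)
G21
G90
G0 X167.079 Y60.523
M3 S603
G01 X155.463 Y88.566 F1484
G01 X127.420 Y100.182
G01 X99.377 Y88.566
G01 X87.761 Y60.523
G01 X99.377 Y32.480
G01 X127.420 Y20.864
G01 X155.463 Y32.480
G01 X167.079 Y60.523
M5
G0 X106.502 Y144.766
M3 S603
G01 X93.954 Y144.061 F1484
G01 X84.583 Y152.435
G01 X83.878 Y164.983
G01 X92.252 Y174.354
G01 X104.800 Y175.059
G01 X114.171 Y166.685
G01 X114.876 Y154.137
G01 X106.502 Y144.766
M5
G0 X35.532 Y101.630
M3 S603
G01 X63.022 Y100.663 F1484
G01 X102.954 Y84.356
G01 X136.241 Y64.971
G01 X143.794 Y54.771
M5
G0 X0.000 Y0.000

viewBox `0 0 243.383 294.233` with mm width/height → 1 unit = 1 mm. Flip: y_m = 294.233 − y_svg.

**Shape 1** — `<circle>` circle, stroke `#008000` → score (S603, F1484). Machine vertices: (167.079,60.523) → (155.463,88.566) → (127.420,100.182) → (99.377,88.566) → (87.761,60.523) → (99.377,32.480) → (127.420,20.864) → (155.463,32.480) → (167.079,60.523). Closed: final G1 returns to the first vertex.

**Shape 2** — `<polygon>` regular polygon, stroke `#008000` → score (S603, F1484). Machine vertices: (106.502,144.766) → (93.954,144.061) → (84.583,152.435) → (83.878,164.983) → (92.252,174.354) → (104.800,175.059) → (114.171,166.685) → (114.876,154.137) → (106.502,144.766). Closed: final G1 returns to the first vertex.

**Shape 3** — `<path>` cubic bezier, stroke `#008000` → score (S603, F1484). Control points (SVG): P0=(35.532,192.603), P1=(55.406,178.217), P2=(159.363,237.434), P3=(143.794,239.462); sampled at t=k/4. Machine vertices: (35.532,101.630) → (63.022,100.663) → (102.954,84.356) → (136.241,64.971) → (143.794,54.771). Open path.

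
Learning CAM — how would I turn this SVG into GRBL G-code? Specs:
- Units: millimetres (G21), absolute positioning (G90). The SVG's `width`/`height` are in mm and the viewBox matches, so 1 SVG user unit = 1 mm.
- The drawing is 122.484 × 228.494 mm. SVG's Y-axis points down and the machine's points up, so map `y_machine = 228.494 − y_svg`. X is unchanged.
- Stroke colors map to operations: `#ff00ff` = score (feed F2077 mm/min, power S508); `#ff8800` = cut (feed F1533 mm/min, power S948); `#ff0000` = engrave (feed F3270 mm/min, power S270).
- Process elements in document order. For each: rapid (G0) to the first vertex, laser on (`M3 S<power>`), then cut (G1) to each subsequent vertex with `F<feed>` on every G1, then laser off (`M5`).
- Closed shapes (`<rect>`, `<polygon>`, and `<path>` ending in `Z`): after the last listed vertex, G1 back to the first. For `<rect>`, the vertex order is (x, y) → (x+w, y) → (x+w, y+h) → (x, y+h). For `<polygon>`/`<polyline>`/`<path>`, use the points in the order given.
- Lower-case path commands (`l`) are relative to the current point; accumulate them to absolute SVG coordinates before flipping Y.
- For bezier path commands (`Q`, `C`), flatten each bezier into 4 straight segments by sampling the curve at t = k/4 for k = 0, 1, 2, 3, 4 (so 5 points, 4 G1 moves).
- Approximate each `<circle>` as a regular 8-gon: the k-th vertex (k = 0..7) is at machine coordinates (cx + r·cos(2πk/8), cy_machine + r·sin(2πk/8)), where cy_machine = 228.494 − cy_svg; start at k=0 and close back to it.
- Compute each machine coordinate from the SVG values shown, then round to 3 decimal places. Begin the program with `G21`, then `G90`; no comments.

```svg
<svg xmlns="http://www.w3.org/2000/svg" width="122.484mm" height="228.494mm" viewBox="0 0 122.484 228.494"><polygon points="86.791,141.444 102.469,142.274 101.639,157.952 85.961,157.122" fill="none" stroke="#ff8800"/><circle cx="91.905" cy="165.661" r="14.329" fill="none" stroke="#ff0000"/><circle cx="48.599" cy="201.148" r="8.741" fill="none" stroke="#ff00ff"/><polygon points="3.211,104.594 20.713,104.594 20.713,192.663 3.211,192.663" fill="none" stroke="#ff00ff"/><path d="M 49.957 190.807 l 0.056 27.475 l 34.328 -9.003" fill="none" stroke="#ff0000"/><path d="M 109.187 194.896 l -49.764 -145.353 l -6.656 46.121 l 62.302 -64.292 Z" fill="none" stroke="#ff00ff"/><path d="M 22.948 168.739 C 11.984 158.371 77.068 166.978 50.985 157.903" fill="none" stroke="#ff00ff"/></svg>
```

G21
G90
G0 X86.791 Y87.050
M3 S948
G1 X102.469 Y86.220 F1533
G1 X101.639 Y70.542 F1533
G1 X85.961 Y71.372 F1533
G1 X86.791 Y87.050 F1533
M5
G0 X106.234 Y62.833
M3 S270
G1 X102.037 Y72.965 F3270
G1 X91.905 Y77.162 F3270
G1 X81.773 Y72.965 F3270
G1 X77.576 Y62.833 F3270
G1 X81.773 Y52.701 F3270
G1 X91.905 Y48.504 F3270
G1 X102.037 Y52.701 F3270
G1 X106.234 Y62.833 F3270
M5
G0 X57.340 Y27.346
M3 S508
G1 X54.780 Y33.527 F2077
G1 X48.599 Y36.087 F2077
G1 X42.418 Y33.527 F2077
G1 X39.858 Y27.346 F2077
G1 X42.418 Y21.165 F2077
G1 X48.599 Y18.605 F2077
G1 X54.780 Y21.165 F2077
G1 X57.340 Y27.346 F2077
M5
G0 X3.211 Y123.900
M3 S508
G1 X20.713 Y123.900 F2077
G1 X20.713 Y35.831 F2077
G1 X3.211 Y35.831 F2077
G1 X3.211 Y123.900 F2077
M5
G0 X49.957 Y37.687
M3 S270
G1 X50.013 Y10.212 F3270
G1 X84.341 Y19.215 F3270
M5
G0 X109.187 Y33.598
M3 S508
G1 X59.423 Y178.951 F2077
G1 X52.767 Y132.830 F2077
G1 X115.069 Y197.122 F2077
G1 X109.187 Y33.598 F2077
M5
G0 X22.948 Y59.755
M3 S508
G1 X26.371 Y64.546 F2077
G1 X42.636 Y65.658 F2077
G1 X56.066 Y66.527 F2077
G1 X50.985 Y70.591 F2077
M5

1 u = 1 mm; y_m = 228.494 − y.

[1] `<polygon>` regular polygon, #ff8800→cut S948 F1533: (86.791,87.050) → (102.469,86.220) → (101.639,70.542) → (85.961,71.372) → (86.791,87.050) (closed)

[2] `<circle>` circle, #ff0000→engrave S270 F3270: (106.234,62.833) → (102.037,72.965) → (91.905,77.162) → (81.773,72.965) → (77.576,62.833) → (81.773,52.701) → (91.905,48.504) → (102.037,52.701) → (106.234,62.833) (closed)

[3] `<circle>` circle, #ff00ff→score S508 F2077: (57.340,27.346) → (54.780,33.527) → (48.599,36.087) → (42.418,33.527) → (39.858,27.346) → (42.418,21.165) → (48.599,18.605) → (54.780,21.165) → (57.340,27.346) (closed)

[4] `<polygon>` rectangle, #ff00ff→score S508 F2077: (3.211,123.900) → (20.713,123.900) → (20.713,35.831) → (3.211,35.831) → (3.211,123.900) (closed)

[5] `<path>` open polyline, #ff0000→engrave S270 F3270: (49.957,37.687) → (50.013,10.212) → (84.341,19.215)

[6] `<path>` closed polygon, #ff00ff→score S508 F2077: (109.187,33.598) → (59.423,178.951) → (52.767,132.830) → (115.069,197.122) → (109.187,33.598) (closed)

[7] `<path>` cubic bezier, #ff00ff→score S508 F2077: (22.948,59.755) → (26.371,64.546) → (42.636,65.658) → (56.066,66.527) → (50.985,70.591)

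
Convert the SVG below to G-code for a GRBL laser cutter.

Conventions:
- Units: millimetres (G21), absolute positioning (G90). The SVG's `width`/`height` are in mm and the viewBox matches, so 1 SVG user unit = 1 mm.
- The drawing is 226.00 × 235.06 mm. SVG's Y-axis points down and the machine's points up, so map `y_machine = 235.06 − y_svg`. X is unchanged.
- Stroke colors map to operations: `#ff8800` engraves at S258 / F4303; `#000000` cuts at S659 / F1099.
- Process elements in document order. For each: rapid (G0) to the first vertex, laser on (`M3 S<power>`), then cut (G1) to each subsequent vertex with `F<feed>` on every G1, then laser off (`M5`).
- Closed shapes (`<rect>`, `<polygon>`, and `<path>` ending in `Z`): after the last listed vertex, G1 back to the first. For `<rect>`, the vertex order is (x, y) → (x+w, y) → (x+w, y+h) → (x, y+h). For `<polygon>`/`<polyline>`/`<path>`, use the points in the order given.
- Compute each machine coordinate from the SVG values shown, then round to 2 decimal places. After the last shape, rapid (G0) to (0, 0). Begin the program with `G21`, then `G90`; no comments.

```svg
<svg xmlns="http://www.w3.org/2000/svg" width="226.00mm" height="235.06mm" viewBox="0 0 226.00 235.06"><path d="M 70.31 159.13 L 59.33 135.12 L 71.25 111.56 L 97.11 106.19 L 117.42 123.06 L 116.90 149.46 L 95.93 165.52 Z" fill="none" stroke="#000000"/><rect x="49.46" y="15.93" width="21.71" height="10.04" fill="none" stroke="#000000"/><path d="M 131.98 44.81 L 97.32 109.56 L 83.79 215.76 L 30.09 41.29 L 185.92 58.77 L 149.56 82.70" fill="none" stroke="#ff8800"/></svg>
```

Since the viewBox matches the mm dimensions, user units are millimetres directly. The only transform is the Y-flip y_m = 235.06 − y_svg.

Shape 1 is a regular polygon drawn with `<path>`. Its stroke #000000 means cut at S659, F1099. After flipping Y the toolpath is (70.31,75.93) → (59.33,99.94) → (71.25,123.50) → (97.11,128.87) → (117.42,112.00) → (116.90,85.60) → (95.93,69.54) → (70.31,75.93), returning to the start.

Shape 2 is a rectangle drawn with `<rect>`. Its stroke #000000 means cut at S659, F1099. After flipping Y the toolpath is (49.46,219.13) → (71.17,219.13) → (71.17,209.09) → (49.46,209.09) → (49.46,219.13), returning to the start.

Shape 3 is a open polyline drawn with `<path>`. Its stroke #ff8800 means engrave at S258, F4303. After flipping Y the toolpath is (131.98,190.25) → (97.32,125.50) → (83.79,19.30) → (30.09,193.77) → (185.92,176.29) → (149.56,152.36).

G21
G90
G0 X70.31 Y75.93
M3 S659
G1 X59.33 Y99.94 F1099
G1 X71.25 Y123.50 F1099
G1 X97.11 Y128.87 F1099
G1 X117.42 Y112.00 F1099
G1 X116.90 Y85.60 F1099
G1 X95.93 Y69.54 F1099
G1 X70.31 Y75.93 F1099
M5
G0 X49.46 Y219.13
M3 S659
G1 X71.17 Y219.13 F1099
G1 X71.17 Y209.09 F1099
G1 X49.46 Y209.09 F1099
G1 X49.46 Y219.13 F1099
M5
G0 X131.98 Y190.25
M3 S258
G1 X97.32 Y125.50 F4303
G1 X83.79 Y19.30 F4303
G1 X30.09 Y193.77 F4303
G1 X185.92 Y176.29 F4303
G1 X149.56 Y152.36 F4303
M5
G0 X0.00 Y0.00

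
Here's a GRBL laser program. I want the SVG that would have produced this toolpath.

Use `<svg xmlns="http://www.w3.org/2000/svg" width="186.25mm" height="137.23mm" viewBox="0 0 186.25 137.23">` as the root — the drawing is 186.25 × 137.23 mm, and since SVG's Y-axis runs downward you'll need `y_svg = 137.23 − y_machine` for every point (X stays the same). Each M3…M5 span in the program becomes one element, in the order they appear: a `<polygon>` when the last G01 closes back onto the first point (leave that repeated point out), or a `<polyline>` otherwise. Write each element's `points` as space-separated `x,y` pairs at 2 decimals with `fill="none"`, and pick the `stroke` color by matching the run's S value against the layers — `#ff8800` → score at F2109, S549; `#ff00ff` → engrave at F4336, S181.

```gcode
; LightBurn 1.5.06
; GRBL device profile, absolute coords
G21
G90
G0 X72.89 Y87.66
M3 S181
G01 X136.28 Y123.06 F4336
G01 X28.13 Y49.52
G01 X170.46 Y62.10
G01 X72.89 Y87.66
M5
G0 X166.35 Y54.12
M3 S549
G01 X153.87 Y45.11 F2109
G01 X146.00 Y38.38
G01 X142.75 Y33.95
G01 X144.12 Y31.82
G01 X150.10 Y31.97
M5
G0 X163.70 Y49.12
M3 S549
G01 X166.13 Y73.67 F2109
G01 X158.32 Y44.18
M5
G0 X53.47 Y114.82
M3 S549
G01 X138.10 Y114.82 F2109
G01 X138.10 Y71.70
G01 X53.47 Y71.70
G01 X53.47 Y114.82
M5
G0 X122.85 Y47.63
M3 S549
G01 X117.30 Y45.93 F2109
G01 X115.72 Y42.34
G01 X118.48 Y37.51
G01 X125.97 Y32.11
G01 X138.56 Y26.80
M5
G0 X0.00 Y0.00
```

<svg xmlns="http://www.w3.org/2000/svg" width="186.25mm" height="137.23mm" viewBox="0 0 186.25 137.23">
  <polygon points="72.89,49.57 136.28,14.17 28.13,87.71 170.46,75.13" fill="none" stroke="#ff00ff"/>
  <polyline points="166.35,83.11 153.87,92.12 146.00,98.85 142.75,103.28 144.12,105.41 150.10,105.26" fill="none" stroke="#ff8800"/>
  <polyline points="163.70,88.11 166.13,63.56 158.32,93.05" fill="none" stroke="#ff8800"/>
  <polygon points="53.47,22.41 138.10,22.41 138.10,65.53 53.47,65.53" fill="none" stroke="#ff8800"/>
  <polyline points="122.85,89.60 117.30,91.30 115.72,94.89 118.48,99.72 125.97,105.12 138.56,110.43" fill="none" stroke="#ff8800"/>
</svg>

Machine Y-up, SVG Y-down with viewBox height 137.23, so y_svg = 137.23 − y_machine; X carries over.

Run 1: the run's S181 means `#ff00ff` (engrave). The run returns to its start, so emit a `<polygon>` with points (Y-flipped): 72.89,49.57 136.28,14.17 28.13,87.71 170.46,75.13.

Run 2: power S549 maps to stroke `#ff8800` (score). The run is open, so emit a `<polyline>` with points (Y-flipped): 166.35,83.11 153.87,92.12 146.00,98.85 142.75,103.28 144.12,105.41 150.10,105.26.

Run 3: S549 ⇒ score layer `#ff8800`. The run is open, so emit a `<polyline>` with points (Y-flipped): 163.70,88.11 166.13,63.56 158.32,93.05.

Run 4: power S549 maps to stroke `#ff8800` (score). The run returns to its start, so emit a `<polygon>` with points (Y-flipped): 53.47,22.41 138.10,22.41 138.10,65.53 53.47,65.53.

Run 5: S549 ⇒ score layer `#ff8800`. The run is open, so emit a `<polyline>` with points (Y-flipped): 122.85,89.60 117.30,91.30 115.72,94.89 118.48,99.72 125.97,105.12 138.56,110.43.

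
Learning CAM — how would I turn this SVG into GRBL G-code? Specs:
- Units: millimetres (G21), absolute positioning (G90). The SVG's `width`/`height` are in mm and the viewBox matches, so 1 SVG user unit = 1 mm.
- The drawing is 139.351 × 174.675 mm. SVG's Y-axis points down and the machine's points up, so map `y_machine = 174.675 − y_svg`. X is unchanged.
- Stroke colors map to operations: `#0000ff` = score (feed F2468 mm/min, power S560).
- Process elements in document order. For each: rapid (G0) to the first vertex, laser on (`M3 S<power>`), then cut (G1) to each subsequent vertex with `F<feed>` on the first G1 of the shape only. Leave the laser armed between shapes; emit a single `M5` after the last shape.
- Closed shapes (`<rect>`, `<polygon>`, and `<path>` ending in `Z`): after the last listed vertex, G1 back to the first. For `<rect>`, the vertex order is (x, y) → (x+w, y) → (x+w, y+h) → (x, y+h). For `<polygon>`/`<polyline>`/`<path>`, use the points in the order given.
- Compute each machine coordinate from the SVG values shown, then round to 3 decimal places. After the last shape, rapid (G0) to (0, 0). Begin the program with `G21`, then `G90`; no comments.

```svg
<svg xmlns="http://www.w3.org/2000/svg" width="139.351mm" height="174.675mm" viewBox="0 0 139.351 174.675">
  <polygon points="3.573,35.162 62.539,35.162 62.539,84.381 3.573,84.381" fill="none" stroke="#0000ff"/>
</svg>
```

G21
G90
G0 X3.573 Y139.513
M3 S560
G1 X62.539 Y139.513 F2468
G1 X62.539 Y90.294
G1 X3.573 Y90.294
G1 X3.573 Y139.513
M5
G0 X0.000 Y0.000

viewBox `0 0 139.351 174.675` with mm width/height → 1 unit = 1 mm. Flip: y_m = 174.675 − y_svg.

**Shape 1** — `<polygon>` rectangle, stroke `#0000ff` → score (S560, F2468). Machine vertices: (3.573,139.513) → (62.539,139.513) → (62.539,90.294) → (3.573,90.294) → (3.573,139.513). Closed: final G1 returns to the first vertex.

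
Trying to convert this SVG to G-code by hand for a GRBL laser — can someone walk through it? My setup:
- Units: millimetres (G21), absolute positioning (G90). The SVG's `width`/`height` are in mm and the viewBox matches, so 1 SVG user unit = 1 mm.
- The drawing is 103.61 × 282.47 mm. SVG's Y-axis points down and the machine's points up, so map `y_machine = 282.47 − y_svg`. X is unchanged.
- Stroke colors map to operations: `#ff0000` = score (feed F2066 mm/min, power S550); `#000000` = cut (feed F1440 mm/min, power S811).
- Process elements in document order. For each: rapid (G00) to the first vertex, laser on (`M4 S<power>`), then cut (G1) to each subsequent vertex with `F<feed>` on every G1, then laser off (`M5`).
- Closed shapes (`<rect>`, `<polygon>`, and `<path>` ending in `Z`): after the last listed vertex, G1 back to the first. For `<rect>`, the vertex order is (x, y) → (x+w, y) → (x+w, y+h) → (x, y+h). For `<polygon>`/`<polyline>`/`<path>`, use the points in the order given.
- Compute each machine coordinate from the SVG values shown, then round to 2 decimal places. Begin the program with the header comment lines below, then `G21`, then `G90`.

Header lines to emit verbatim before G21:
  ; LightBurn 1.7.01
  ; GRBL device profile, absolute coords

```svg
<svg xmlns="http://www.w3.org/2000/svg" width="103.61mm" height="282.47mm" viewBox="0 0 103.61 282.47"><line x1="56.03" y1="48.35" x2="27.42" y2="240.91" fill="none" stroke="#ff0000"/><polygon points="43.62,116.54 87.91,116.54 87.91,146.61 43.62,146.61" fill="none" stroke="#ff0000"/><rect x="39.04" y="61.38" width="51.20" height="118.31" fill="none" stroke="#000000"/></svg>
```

; LightBurn 1.7.01
; GRBL device profile, absolute coords
G21
G90
G00 X56.03 Y234.12
M4 S550
G1 X27.42 Y41.56 F2066
M5
G00 X43.62 Y165.93
M4 S550
G1 X87.91 Y165.93 F2066
G1 X87.91 Y135.86 F2066
G1 X43.62 Y135.86 F2066
G1 X43.62 Y165.93 F2066
M5
G00 X39.04 Y221.09
M4 S811
G1 X90.24 Y221.09 F1440
G1 X90.24 Y102.78 F1440
G1 X39.04 Y102.78 F1440
G1 X39.04 Y221.09 F1440
M5

viewBox `0 0 103.61 282.47` with mm width/height → 1 unit = 1 mm. Flip: y_m = 282.47 − y_svg.

**Shape 1** — `<line>` line segment, stroke `#ff0000` → score (S550, F2066). Machine vertices: (56.03,234.12) → (27.42,41.56). Open path.

**Shape 2** — `<polygon>` rectangle, stroke `#ff0000` → score (S550, F2066). Machine vertices: (43.62,165.93) → (87.91,165.93) → (87.91,135.86) → (43.62,135.86) → (43.62,165.93). Closed: final G1 returns to the first vertex.

**Shape 3** — `<rect>` rectangle, stroke `#000000` → cut (S811, F1440). Machine vertices: (39.04,221.09) → (90.24,221.09) → (90.24,102.78) → (39.04,102.78) → (39.04,221.09). Closed: final G1 returns to the first vertex.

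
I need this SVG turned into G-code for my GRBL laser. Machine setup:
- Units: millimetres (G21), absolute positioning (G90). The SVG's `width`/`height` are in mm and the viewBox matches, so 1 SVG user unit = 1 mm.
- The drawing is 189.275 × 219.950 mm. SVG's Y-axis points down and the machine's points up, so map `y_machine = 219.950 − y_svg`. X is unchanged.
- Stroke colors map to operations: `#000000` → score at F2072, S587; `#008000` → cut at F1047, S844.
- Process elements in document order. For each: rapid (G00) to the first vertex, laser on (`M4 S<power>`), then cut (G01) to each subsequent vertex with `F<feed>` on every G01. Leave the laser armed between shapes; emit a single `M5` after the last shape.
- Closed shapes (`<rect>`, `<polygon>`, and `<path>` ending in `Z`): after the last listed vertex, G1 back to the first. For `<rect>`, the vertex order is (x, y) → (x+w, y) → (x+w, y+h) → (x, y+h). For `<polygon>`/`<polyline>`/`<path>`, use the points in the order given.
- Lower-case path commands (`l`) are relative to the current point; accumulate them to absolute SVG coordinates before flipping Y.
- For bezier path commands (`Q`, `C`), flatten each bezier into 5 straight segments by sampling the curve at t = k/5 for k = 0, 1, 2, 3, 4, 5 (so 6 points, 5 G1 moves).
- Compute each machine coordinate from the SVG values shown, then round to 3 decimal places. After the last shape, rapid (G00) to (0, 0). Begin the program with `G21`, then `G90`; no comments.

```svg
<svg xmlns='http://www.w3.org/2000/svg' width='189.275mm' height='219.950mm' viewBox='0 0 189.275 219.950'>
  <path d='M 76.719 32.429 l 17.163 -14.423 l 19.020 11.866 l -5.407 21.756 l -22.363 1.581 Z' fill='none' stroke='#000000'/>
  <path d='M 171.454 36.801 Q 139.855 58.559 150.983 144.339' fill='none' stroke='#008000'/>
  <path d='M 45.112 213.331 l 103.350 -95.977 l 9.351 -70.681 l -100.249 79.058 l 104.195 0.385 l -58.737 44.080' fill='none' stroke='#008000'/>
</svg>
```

G21
G90
G00 X76.719 Y187.521
M4 S587
G01 X93.882 Y201.944 F2072
G01 X112.902 Y190.078 F2072
G01 X107.495 Y168.322 F2072
G01 X85.132 Y166.741 F2072
G01 X76.719 Y187.521 F2072
G00 X171.454 Y183.149
M4 S844
G01 X160.523 Y171.885 F1047
G01 X153.011 Y155.499 F1047
G01 X148.917 Y133.991 F1047
G01 X148.241 Y107.362 F1047
G01 X150.983 Y75.611 F1047
G00 X45.112 Y6.619
M4 S844
G01 X148.462 Y102.596 F1047
G01 X157.813 Y173.277 F1047
G01 X57.564 Y94.219 F1047
G01 X161.759 Y93.834 F1047
G01 X103.022 Y49.754 F1047
M5
G00 X0.000 Y0.000

Since the viewBox matches the mm dimensions, user units are millimetres directly. The only transform is the Y-flip y_m = 219.950 − y_svg.

Shape 1 is a regular polygon drawn with `<path>`. Its stroke #000000 means score at S587, F2072. After flipping Y the toolpath is (76.719,187.521) → (93.882,201.944) → (112.902,190.078) → (107.495,168.322) → (85.132,166.741) → (76.719,187.521), returning to the start.

Shape 2 is a quadratic bezier drawn with `<path>`. Its stroke #008000 means cut at S844, F1047. After flipping Y the toolpath is (171.454,183.149) → (160.523,171.885) → (153.011,155.499) → (148.917,133.991) → (148.241,107.362) → (150.983,75.611).

Shape 3 is a open polyline drawn with `<path>`. Its stroke #008000 means cut at S844, F1047. After flipping Y the toolpath is (45.112,6.619) → (148.462,102.596) → (157.813,173.277) → (57.564,94.219) → (161.759,93.834) → (103.022,49.754).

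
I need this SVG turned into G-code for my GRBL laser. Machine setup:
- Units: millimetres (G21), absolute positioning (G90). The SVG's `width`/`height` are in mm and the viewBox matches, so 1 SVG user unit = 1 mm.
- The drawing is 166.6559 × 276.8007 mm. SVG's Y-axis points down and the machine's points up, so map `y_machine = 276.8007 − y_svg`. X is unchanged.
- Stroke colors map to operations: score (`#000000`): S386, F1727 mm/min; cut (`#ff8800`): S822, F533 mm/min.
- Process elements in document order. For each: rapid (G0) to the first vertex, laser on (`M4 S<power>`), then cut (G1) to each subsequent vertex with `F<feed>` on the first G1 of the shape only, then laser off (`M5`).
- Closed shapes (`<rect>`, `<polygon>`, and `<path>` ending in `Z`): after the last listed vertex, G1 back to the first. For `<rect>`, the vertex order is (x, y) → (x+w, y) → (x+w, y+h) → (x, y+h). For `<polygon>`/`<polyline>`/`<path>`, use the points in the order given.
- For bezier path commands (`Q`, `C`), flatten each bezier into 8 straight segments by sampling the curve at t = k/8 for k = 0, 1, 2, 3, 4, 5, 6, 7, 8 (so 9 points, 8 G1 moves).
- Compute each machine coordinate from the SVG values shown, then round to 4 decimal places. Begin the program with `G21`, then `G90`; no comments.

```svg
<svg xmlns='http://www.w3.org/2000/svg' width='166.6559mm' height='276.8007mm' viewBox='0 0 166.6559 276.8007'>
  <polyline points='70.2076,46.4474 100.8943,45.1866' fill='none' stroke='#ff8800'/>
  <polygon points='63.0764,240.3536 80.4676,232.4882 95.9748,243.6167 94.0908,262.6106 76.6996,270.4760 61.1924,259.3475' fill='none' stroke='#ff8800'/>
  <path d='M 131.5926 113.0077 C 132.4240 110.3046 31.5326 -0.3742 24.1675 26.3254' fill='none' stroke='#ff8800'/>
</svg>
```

G21
G90
G0 X70.2076 Y230.3533
M4 S822
G1 X100.8943 Y231.6141 F533
M5
G0 X63.0764 Y36.4471
M4 S822
G1 X80.4676 Y44.3125 F533
G1 X95.9748 Y33.1840
G1 X94.0908 Y14.1901
G1 X76.6996 Y6.3247
G1 X61.1924 Y17.4532
G1 X63.0764 Y36.4471
M5
G0 X131.5926 Y163.7930
M4 S822
G1 X127.5175 Y169.3888 F533
G1 X116.1939 Y182.2321
G1 X99.9100 Y199.4476
G1 X80.9537 Y218.1602
G1 X61.6133 Y235.4944
G1 X44.1767 Y248.5752
G1 X30.9321 Y254.5272
G1 X24.1675 Y250.4753
M5

Since the viewBox matches the mm dimensions, user units are millimetres directly. The only transform is the Y-flip y_m = 276.8007 − y_svg.

Shape 1 is a line segment drawn with `<polyline>`. Its stroke #ff8800 means cut at S822, F533. After flipping Y the toolpath is (70.2076,230.3533) → (100.8943,231.6141).

Shape 2 is a regular polygon drawn with `<polygon>`. Its stroke #ff8800 means cut at S822, F533. After flipping Y the toolpath is (63.0764,36.4471) → (80.4676,44.3125) → (95.9748,33.1840) → (94.0908,14.1901) → (76.6996,6.3247) → (61.1924,17.4532) → (63.0764,36.4471), returning to the start.

Shape 3 is a cubic bezier drawn with `<path>`. Its stroke #ff8800 means cut at S822, F533. After flipping Y the toolpath is (131.5926,163.7930) → (127.5175,169.3888) → (116.1939,182.2321) → (99.9100,199.4476) → (80.9537,218.1602) → (61.6133,235.4944) → (44.1767,248.5752) → (30.9321,254.5272) → (24.1675,250.4753).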